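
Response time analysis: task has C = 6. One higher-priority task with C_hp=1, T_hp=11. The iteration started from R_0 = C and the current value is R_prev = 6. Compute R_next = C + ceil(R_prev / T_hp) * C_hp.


R_next = C + ceil(R_prev / T_hp) * C_hp
ceil(6 / 11) = ceil(0.5455) = 1
Interference = 1 * 1 = 1
R_next = 6 + 1 = 7

7


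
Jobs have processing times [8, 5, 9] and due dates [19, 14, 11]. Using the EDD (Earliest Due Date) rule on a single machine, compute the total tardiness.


Sort by due date (EDD order): [(9, 11), (5, 14), (8, 19)]
Compute completion times and tardiness:
  Job 1: p=9, d=11, C=9, tardiness=max(0,9-11)=0
  Job 2: p=5, d=14, C=14, tardiness=max(0,14-14)=0
  Job 3: p=8, d=19, C=22, tardiness=max(0,22-19)=3
Total tardiness = 3

3


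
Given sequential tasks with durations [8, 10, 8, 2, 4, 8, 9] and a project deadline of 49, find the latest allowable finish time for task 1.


LF(activity 1) = deadline - sum of successor durations
Successors: activities 2 through 7 with durations [10, 8, 2, 4, 8, 9]
Sum of successor durations = 41
LF = 49 - 41 = 8

8


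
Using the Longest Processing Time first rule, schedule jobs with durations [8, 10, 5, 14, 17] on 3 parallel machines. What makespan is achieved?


Sort jobs in decreasing order (LPT): [17, 14, 10, 8, 5]
Assign each job to the least loaded machine:
  Machine 1: jobs [17], load = 17
  Machine 2: jobs [14, 5], load = 19
  Machine 3: jobs [10, 8], load = 18
Makespan = max load = 19

19


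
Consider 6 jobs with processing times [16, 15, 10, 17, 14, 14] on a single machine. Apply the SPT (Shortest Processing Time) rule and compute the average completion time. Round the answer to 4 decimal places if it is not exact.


Sort jobs by processing time (SPT order): [10, 14, 14, 15, 16, 17]
Compute completion times sequentially:
  Job 1: processing = 10, completes at 10
  Job 2: processing = 14, completes at 24
  Job 3: processing = 14, completes at 38
  Job 4: processing = 15, completes at 53
  Job 5: processing = 16, completes at 69
  Job 6: processing = 17, completes at 86
Sum of completion times = 280
Average completion time = 280/6 = 46.6667

46.6667


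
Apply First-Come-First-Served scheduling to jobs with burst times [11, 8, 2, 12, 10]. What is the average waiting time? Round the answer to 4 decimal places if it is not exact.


FCFS order (as given): [11, 8, 2, 12, 10]
Waiting times:
  Job 1: wait = 0
  Job 2: wait = 11
  Job 3: wait = 19
  Job 4: wait = 21
  Job 5: wait = 33
Sum of waiting times = 84
Average waiting time = 84/5 = 16.8

16.8


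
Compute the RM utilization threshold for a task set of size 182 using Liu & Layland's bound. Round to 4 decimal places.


Compute 2^(1/182) = 1.0038157625
Subtract 1: 1.0038157625 - 1 = 0.0038157625
Multiply by n: 182 * 0.0038157625 = 0.6944687750
Round to 4 dp: 0.6945

0.6945


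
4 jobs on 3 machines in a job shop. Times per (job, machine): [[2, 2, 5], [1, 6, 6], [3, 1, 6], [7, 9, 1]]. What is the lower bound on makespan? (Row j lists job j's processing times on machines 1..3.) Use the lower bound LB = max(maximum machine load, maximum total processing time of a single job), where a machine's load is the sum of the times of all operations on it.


Machine loads:
  Machine 1: 2 + 1 + 3 + 7 = 13
  Machine 2: 2 + 6 + 1 + 9 = 18
  Machine 3: 5 + 6 + 6 + 1 = 18
Max machine load = 18
Job totals:
  Job 1: 9
  Job 2: 13
  Job 3: 10
  Job 4: 17
Max job total = 17
Lower bound = max(18, 17) = 18

18


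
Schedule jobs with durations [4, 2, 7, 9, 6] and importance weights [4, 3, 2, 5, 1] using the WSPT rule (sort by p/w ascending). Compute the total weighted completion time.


Compute p/w ratios and sort ascending (WSPT): [(2, 3), (4, 4), (9, 5), (7, 2), (6, 1)]
Compute weighted completion times:
  Job (p=2,w=3): C=2, w*C=3*2=6
  Job (p=4,w=4): C=6, w*C=4*6=24
  Job (p=9,w=5): C=15, w*C=5*15=75
  Job (p=7,w=2): C=22, w*C=2*22=44
  Job (p=6,w=1): C=28, w*C=1*28=28
Total weighted completion time = 177

177


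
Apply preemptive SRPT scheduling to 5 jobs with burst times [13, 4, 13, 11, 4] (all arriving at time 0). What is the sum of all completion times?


Since all jobs arrive at t=0, SRPT equals SPT ordering.
SPT order: [4, 4, 11, 13, 13]
Completion times:
  Job 1: p=4, C=4
  Job 2: p=4, C=8
  Job 3: p=11, C=19
  Job 4: p=13, C=32
  Job 5: p=13, C=45
Total completion time = 4 + 8 + 19 + 32 + 45 = 108

108


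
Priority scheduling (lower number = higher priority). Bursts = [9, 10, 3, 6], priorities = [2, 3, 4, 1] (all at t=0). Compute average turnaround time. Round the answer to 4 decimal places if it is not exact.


Sort by priority (ascending = highest first):
Order: [(1, 6), (2, 9), (3, 10), (4, 3)]
Completion times:
  Priority 1, burst=6, C=6
  Priority 2, burst=9, C=15
  Priority 3, burst=10, C=25
  Priority 4, burst=3, C=28
Average turnaround = 74/4 = 18.5

18.5


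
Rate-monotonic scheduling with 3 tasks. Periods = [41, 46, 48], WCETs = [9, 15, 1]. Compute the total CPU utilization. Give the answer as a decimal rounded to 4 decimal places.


Compute individual utilizations (exact fractions):
  Task 1: C/T = 9/41 (approx. 0.2195)
  Task 2: C/T = 15/46 (approx. 0.3261)
  Task 3: C/T = 1/48 (approx. 0.0208)
Total utilization U = 9/41 + 15/46 + 1/48 = 25639/45264
Rounded to 4 decimal places: U = 0.5664
RM (Liu & Layland) bound for 3 tasks = 0.779763; compare with U = 25639/45264 (approx. 0.566432)
U <= bound, so schedulable by RM sufficient condition.

0.5664


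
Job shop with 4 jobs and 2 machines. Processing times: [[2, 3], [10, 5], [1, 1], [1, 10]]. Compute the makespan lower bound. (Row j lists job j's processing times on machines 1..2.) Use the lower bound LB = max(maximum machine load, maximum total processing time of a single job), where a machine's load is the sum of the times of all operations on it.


Machine loads:
  Machine 1: 2 + 10 + 1 + 1 = 14
  Machine 2: 3 + 5 + 1 + 10 = 19
Max machine load = 19
Job totals:
  Job 1: 5
  Job 2: 15
  Job 3: 2
  Job 4: 11
Max job total = 15
Lower bound = max(19, 15) = 19

19


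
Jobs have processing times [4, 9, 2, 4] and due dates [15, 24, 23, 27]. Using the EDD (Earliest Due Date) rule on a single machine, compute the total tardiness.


Sort by due date (EDD order): [(4, 15), (2, 23), (9, 24), (4, 27)]
Compute completion times and tardiness:
  Job 1: p=4, d=15, C=4, tardiness=max(0,4-15)=0
  Job 2: p=2, d=23, C=6, tardiness=max(0,6-23)=0
  Job 3: p=9, d=24, C=15, tardiness=max(0,15-24)=0
  Job 4: p=4, d=27, C=19, tardiness=max(0,19-27)=0
Total tardiness = 0

0


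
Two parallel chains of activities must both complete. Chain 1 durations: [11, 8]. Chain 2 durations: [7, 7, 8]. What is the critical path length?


Path A total = 11 + 8 = 19
Path B total = 7 + 7 + 8 = 22
Critical path = longest path = max(19, 22) = 22

22


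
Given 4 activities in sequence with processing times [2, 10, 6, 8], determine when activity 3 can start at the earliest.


Activity 3 starts after activities 1 through 2 complete.
Predecessor durations: [2, 10]
ES = 2 + 10 = 12

12


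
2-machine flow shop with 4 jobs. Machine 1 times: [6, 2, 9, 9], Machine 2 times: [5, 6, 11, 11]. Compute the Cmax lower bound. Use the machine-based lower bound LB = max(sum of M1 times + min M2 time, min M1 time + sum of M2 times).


LB1 = sum(M1 times) + min(M2 times) = 26 + 5 = 31
LB2 = min(M1 times) + sum(M2 times) = 2 + 33 = 35
Lower bound = max(LB1, LB2) = max(31, 35) = 35

35


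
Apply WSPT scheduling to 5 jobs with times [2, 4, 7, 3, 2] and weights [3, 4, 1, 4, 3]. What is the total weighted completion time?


Compute p/w ratios and sort ascending (WSPT): [(2, 3), (2, 3), (3, 4), (4, 4), (7, 1)]
Compute weighted completion times:
  Job (p=2,w=3): C=2, w*C=3*2=6
  Job (p=2,w=3): C=4, w*C=3*4=12
  Job (p=3,w=4): C=7, w*C=4*7=28
  Job (p=4,w=4): C=11, w*C=4*11=44
  Job (p=7,w=1): C=18, w*C=1*18=18
Total weighted completion time = 108

108


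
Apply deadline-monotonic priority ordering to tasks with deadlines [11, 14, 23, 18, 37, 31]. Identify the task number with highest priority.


Sort tasks by relative deadline (ascending):
  Task 1: deadline = 11
  Task 2: deadline = 14
  Task 4: deadline = 18
  Task 3: deadline = 23
  Task 6: deadline = 31
  Task 5: deadline = 37
Priority order (highest first): [1, 2, 4, 3, 6, 5]
Highest priority task = 1

1


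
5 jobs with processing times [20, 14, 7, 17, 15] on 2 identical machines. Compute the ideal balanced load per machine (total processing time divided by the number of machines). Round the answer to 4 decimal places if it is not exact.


Total processing time = 20 + 14 + 7 + 17 + 15 = 73
Number of machines = 2
Ideal balanced load = 73 / 2 = 36.5

36.5


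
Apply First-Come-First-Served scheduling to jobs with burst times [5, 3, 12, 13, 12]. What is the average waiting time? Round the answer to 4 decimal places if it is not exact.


FCFS order (as given): [5, 3, 12, 13, 12]
Waiting times:
  Job 1: wait = 0
  Job 2: wait = 5
  Job 3: wait = 8
  Job 4: wait = 20
  Job 5: wait = 33
Sum of waiting times = 66
Average waiting time = 66/5 = 13.2

13.2


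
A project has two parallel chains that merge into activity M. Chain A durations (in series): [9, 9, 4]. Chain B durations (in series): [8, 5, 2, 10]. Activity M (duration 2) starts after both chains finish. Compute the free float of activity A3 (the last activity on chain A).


ES(A3) = sum of predecessors on chain A = 18
EF(A3) = ES + duration = 18 + 4 = 22
Successor of A3 is M. ES(M) = max(sum(A), sum(B)) = max(22, 25) = 25
Free float = ES(successor) - EF(current) = 25 - 22 = 3

3


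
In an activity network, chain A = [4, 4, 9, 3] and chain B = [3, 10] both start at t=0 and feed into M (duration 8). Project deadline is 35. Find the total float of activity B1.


Forward pass: ES(B1) = sum of predecessors on chain B = 0
EF = ES + duration = 0 + 3 = 3
Backward pass: LF(M) = deadline = 35; LS(M) = 35 - 8 = 27
LF(B1) = LS(M) - sum(successors on chain B) = 27 - 10 = 17
LS = LF - duration = 17 - 3 = 14
Total float = LS - ES = 14 - 0 = 14

14


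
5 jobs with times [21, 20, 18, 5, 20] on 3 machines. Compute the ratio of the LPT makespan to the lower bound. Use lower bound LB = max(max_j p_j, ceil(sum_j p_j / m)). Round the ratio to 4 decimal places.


LPT order: [21, 20, 20, 18, 5]
Machine loads after assignment: [21, 38, 25]
LPT makespan = 38
Lower bound = max(max_job, ceil(total/3)) = max(21, 28) = 28
Ratio = 38 / 28 = 1.3571

1.3571


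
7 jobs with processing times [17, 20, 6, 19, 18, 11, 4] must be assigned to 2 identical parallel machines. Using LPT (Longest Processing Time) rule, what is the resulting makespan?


Sort jobs in decreasing order (LPT): [20, 19, 18, 17, 11, 6, 4]
Assign each job to the least loaded machine:
  Machine 1: jobs [20, 17, 11], load = 48
  Machine 2: jobs [19, 18, 6, 4], load = 47
Makespan = max load = 48

48


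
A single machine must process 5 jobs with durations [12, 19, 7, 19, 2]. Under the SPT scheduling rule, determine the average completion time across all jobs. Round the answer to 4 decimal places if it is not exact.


Sort jobs by processing time (SPT order): [2, 7, 12, 19, 19]
Compute completion times sequentially:
  Job 1: processing = 2, completes at 2
  Job 2: processing = 7, completes at 9
  Job 3: processing = 12, completes at 21
  Job 4: processing = 19, completes at 40
  Job 5: processing = 19, completes at 59
Sum of completion times = 131
Average completion time = 131/5 = 26.2

26.2


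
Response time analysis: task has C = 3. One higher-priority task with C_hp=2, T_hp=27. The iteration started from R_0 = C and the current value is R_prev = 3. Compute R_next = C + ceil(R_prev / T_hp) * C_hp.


R_next = C + ceil(R_prev / T_hp) * C_hp
ceil(3 / 27) = ceil(0.1111) = 1
Interference = 1 * 2 = 2
R_next = 3 + 2 = 5

5


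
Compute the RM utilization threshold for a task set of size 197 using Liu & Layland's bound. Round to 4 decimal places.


Compute 2^(1/197) = 1.0035247108
Subtract 1: 1.0035247108 - 1 = 0.0035247108
Multiply by n: 197 * 0.0035247108 = 0.6943680276
Round to 4 dp: 0.6944

0.6944


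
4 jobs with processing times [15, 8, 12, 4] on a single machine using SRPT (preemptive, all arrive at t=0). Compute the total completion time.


Since all jobs arrive at t=0, SRPT equals SPT ordering.
SPT order: [4, 8, 12, 15]
Completion times:
  Job 1: p=4, C=4
  Job 2: p=8, C=12
  Job 3: p=12, C=24
  Job 4: p=15, C=39
Total completion time = 4 + 12 + 24 + 39 = 79

79


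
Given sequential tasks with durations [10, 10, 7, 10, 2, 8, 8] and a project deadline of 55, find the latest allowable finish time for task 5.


LF(activity 5) = deadline - sum of successor durations
Successors: activities 6 through 7 with durations [8, 8]
Sum of successor durations = 16
LF = 55 - 16 = 39

39


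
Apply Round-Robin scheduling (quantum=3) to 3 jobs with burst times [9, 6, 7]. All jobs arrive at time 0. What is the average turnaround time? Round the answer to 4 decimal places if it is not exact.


Time quantum = 3
Execution trace:
  J1 runs 3 units, time = 3
  J2 runs 3 units, time = 6
  J3 runs 3 units, time = 9
  J1 runs 3 units, time = 12
  J2 runs 3 units, time = 15
  J3 runs 3 units, time = 18
  J1 runs 3 units, time = 21
  J3 runs 1 units, time = 22
Finish times: [21, 15, 22]
Average turnaround = 58/3 = 19.3333

19.3333


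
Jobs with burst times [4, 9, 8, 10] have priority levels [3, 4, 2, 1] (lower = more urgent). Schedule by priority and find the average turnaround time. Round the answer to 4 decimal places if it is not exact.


Sort by priority (ascending = highest first):
Order: [(1, 10), (2, 8), (3, 4), (4, 9)]
Completion times:
  Priority 1, burst=10, C=10
  Priority 2, burst=8, C=18
  Priority 3, burst=4, C=22
  Priority 4, burst=9, C=31
Average turnaround = 81/4 = 20.25

20.25


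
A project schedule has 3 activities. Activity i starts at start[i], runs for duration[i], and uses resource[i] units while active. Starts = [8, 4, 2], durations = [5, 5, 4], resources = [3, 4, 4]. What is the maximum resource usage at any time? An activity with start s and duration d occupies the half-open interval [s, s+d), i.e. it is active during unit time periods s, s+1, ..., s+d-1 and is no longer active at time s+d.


Each activity i is active on [start_i, start_i + duration_i).
Compute total resource usage per time slot:
  t=0: active resources = [], total = 0
  t=1: active resources = [], total = 0
  t=2: active resources = [4], total = 4
  t=3: active resources = [4], total = 4
  t=4: active resources = [4, 4], total = 8
  t=5: active resources = [4, 4], total = 8
  t=6: active resources = [4], total = 4
  t=7: active resources = [4], total = 4
  t=8: active resources = [3, 4], total = 7
  t=9: active resources = [3], total = 3
  t=10: active resources = [3], total = 3
  t=11: active resources = [3], total = 3
  t=12: active resources = [3], total = 3
Peak resource demand = 8

8


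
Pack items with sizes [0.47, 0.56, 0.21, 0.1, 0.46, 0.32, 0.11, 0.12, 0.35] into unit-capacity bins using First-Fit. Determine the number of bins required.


Place items sequentially using First-Fit:
  Item 0.47 -> new Bin 1
  Item 0.56 -> new Bin 2
  Item 0.21 -> Bin 1 (now 0.68)
  Item 0.1 -> Bin 1 (now 0.78)
  Item 0.46 -> new Bin 3
  Item 0.32 -> Bin 2 (now 0.88)
  Item 0.11 -> Bin 1 (now 0.89)
  Item 0.12 -> Bin 2 (now 1.0)
  Item 0.35 -> Bin 3 (now 0.81)
Total bins used = 3

3


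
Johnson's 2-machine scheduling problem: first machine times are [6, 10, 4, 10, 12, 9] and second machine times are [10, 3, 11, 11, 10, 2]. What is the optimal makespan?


Apply Johnson's rule:
  Group 1 (a <= b): [(3, 4, 11), (1, 6, 10), (4, 10, 11)]
  Group 2 (a > b): [(5, 12, 10), (2, 10, 3), (6, 9, 2)]
Optimal job order: [3, 1, 4, 5, 2, 6]
Schedule:
  Job 3: M1 done at 4, M2 done at 15
  Job 1: M1 done at 10, M2 done at 25
  Job 4: M1 done at 20, M2 done at 36
  Job 5: M1 done at 32, M2 done at 46
  Job 2: M1 done at 42, M2 done at 49
  Job 6: M1 done at 51, M2 done at 53
Makespan = 53

53


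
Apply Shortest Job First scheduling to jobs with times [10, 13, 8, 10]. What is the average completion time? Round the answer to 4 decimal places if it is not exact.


SJF order (ascending): [8, 10, 10, 13]
Completion times:
  Job 1: burst=8, C=8
  Job 2: burst=10, C=18
  Job 3: burst=10, C=28
  Job 4: burst=13, C=41
Average completion = 95/4 = 23.75

23.75


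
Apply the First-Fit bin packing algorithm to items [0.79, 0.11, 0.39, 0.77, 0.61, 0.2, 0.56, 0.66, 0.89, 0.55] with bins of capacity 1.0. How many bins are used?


Place items sequentially using First-Fit:
  Item 0.79 -> new Bin 1
  Item 0.11 -> Bin 1 (now 0.9)
  Item 0.39 -> new Bin 2
  Item 0.77 -> new Bin 3
  Item 0.61 -> Bin 2 (now 1.0)
  Item 0.2 -> Bin 3 (now 0.97)
  Item 0.56 -> new Bin 4
  Item 0.66 -> new Bin 5
  Item 0.89 -> new Bin 6
  Item 0.55 -> new Bin 7
Total bins used = 7

7


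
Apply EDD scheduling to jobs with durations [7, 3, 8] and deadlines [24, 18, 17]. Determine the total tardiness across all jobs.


Sort by due date (EDD order): [(8, 17), (3, 18), (7, 24)]
Compute completion times and tardiness:
  Job 1: p=8, d=17, C=8, tardiness=max(0,8-17)=0
  Job 2: p=3, d=18, C=11, tardiness=max(0,11-18)=0
  Job 3: p=7, d=24, C=18, tardiness=max(0,18-24)=0
Total tardiness = 0

0


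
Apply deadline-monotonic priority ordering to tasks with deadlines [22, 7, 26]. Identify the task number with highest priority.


Sort tasks by relative deadline (ascending):
  Task 2: deadline = 7
  Task 1: deadline = 22
  Task 3: deadline = 26
Priority order (highest first): [2, 1, 3]
Highest priority task = 2

2


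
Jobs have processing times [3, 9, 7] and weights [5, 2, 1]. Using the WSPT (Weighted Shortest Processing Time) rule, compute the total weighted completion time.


Compute p/w ratios and sort ascending (WSPT): [(3, 5), (9, 2), (7, 1)]
Compute weighted completion times:
  Job (p=3,w=5): C=3, w*C=5*3=15
  Job (p=9,w=2): C=12, w*C=2*12=24
  Job (p=7,w=1): C=19, w*C=1*19=19
Total weighted completion time = 58

58


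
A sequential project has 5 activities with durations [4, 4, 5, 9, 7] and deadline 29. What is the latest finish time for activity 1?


LF(activity 1) = deadline - sum of successor durations
Successors: activities 2 through 5 with durations [4, 5, 9, 7]
Sum of successor durations = 25
LF = 29 - 25 = 4

4


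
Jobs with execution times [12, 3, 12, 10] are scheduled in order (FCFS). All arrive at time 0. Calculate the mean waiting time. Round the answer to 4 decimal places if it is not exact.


FCFS order (as given): [12, 3, 12, 10]
Waiting times:
  Job 1: wait = 0
  Job 2: wait = 12
  Job 3: wait = 15
  Job 4: wait = 27
Sum of waiting times = 54
Average waiting time = 54/4 = 13.5

13.5


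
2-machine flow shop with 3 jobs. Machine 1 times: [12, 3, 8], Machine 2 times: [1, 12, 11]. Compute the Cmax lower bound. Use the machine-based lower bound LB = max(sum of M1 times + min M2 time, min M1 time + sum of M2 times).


LB1 = sum(M1 times) + min(M2 times) = 23 + 1 = 24
LB2 = min(M1 times) + sum(M2 times) = 3 + 24 = 27
Lower bound = max(LB1, LB2) = max(24, 27) = 27

27


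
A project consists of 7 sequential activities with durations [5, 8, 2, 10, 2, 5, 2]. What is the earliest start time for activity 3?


Activity 3 starts after activities 1 through 2 complete.
Predecessor durations: [5, 8]
ES = 5 + 8 = 13

13


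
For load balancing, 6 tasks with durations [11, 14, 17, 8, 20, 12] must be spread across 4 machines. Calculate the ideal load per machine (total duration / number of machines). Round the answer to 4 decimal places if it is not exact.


Total processing time = 11 + 14 + 17 + 8 + 20 + 12 = 82
Number of machines = 4
Ideal balanced load = 82 / 4 = 20.5

20.5


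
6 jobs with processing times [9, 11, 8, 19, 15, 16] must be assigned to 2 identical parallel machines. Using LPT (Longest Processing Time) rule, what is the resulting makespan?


Sort jobs in decreasing order (LPT): [19, 16, 15, 11, 9, 8]
Assign each job to the least loaded machine:
  Machine 1: jobs [19, 11, 9], load = 39
  Machine 2: jobs [16, 15, 8], load = 39
Makespan = max load = 39

39


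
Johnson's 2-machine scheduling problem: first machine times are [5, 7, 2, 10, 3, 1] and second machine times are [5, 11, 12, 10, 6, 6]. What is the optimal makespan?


Apply Johnson's rule:
  Group 1 (a <= b): [(6, 1, 6), (3, 2, 12), (5, 3, 6), (1, 5, 5), (2, 7, 11), (4, 10, 10)]
  Group 2 (a > b): []
Optimal job order: [6, 3, 5, 1, 2, 4]
Schedule:
  Job 6: M1 done at 1, M2 done at 7
  Job 3: M1 done at 3, M2 done at 19
  Job 5: M1 done at 6, M2 done at 25
  Job 1: M1 done at 11, M2 done at 30
  Job 2: M1 done at 18, M2 done at 41
  Job 4: M1 done at 28, M2 done at 51
Makespan = 51

51


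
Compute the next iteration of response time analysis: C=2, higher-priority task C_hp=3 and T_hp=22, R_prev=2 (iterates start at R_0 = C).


R_next = C + ceil(R_prev / T_hp) * C_hp
ceil(2 / 22) = ceil(0.0909) = 1
Interference = 1 * 3 = 3
R_next = 2 + 3 = 5

5


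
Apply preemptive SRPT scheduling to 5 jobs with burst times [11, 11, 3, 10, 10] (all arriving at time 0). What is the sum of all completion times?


Since all jobs arrive at t=0, SRPT equals SPT ordering.
SPT order: [3, 10, 10, 11, 11]
Completion times:
  Job 1: p=3, C=3
  Job 2: p=10, C=13
  Job 3: p=10, C=23
  Job 4: p=11, C=34
  Job 5: p=11, C=45
Total completion time = 3 + 13 + 23 + 34 + 45 = 118

118


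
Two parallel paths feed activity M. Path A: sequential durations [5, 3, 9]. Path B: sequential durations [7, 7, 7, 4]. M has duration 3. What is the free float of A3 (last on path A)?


ES(A3) = sum of predecessors on chain A = 8
EF(A3) = ES + duration = 8 + 9 = 17
Successor of A3 is M. ES(M) = max(sum(A), sum(B)) = max(17, 25) = 25
Free float = ES(successor) - EF(current) = 25 - 17 = 8

8


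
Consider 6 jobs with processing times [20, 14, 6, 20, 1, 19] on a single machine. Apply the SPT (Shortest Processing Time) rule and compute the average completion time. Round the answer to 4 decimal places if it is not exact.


Sort jobs by processing time (SPT order): [1, 6, 14, 19, 20, 20]
Compute completion times sequentially:
  Job 1: processing = 1, completes at 1
  Job 2: processing = 6, completes at 7
  Job 3: processing = 14, completes at 21
  Job 4: processing = 19, completes at 40
  Job 5: processing = 20, completes at 60
  Job 6: processing = 20, completes at 80
Sum of completion times = 209
Average completion time = 209/6 = 34.8333

34.8333


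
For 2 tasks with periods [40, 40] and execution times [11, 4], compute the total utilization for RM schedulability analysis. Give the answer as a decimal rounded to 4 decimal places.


Compute individual utilizations (exact fractions):
  Task 1: C/T = 11/40 (approx. 0.275)
  Task 2: C/T = 4/40 = 1/10 (approx. 0.1)
Total utilization U = 11/40 + 1/10 = 3/8
Rounded to 4 decimal places: U = 0.3750
RM (Liu & Layland) bound for 2 tasks = 0.828427; compare with U = 3/8 (approx. 0.375000)
U <= bound, so schedulable by RM sufficient condition.

0.3750


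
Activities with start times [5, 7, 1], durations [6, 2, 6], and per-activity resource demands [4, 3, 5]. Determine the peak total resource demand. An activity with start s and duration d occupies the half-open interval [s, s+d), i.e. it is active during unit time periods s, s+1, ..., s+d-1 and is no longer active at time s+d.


Each activity i is active on [start_i, start_i + duration_i).
Compute total resource usage per time slot:
  t=0: active resources = [], total = 0
  t=1: active resources = [5], total = 5
  t=2: active resources = [5], total = 5
  t=3: active resources = [5], total = 5
  t=4: active resources = [5], total = 5
  t=5: active resources = [4, 5], total = 9
  t=6: active resources = [4, 5], total = 9
  t=7: active resources = [4, 3], total = 7
  t=8: active resources = [4, 3], total = 7
  t=9: active resources = [4], total = 4
  t=10: active resources = [4], total = 4
Peak resource demand = 9

9


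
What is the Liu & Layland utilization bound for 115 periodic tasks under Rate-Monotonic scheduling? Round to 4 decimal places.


Compute 2^(1/115) = 1.0060455679
Subtract 1: 1.0060455679 - 1 = 0.0060455679
Multiply by n: 115 * 0.0060455679 = 0.6952403085
Round to 4 dp: 0.6952

0.6952


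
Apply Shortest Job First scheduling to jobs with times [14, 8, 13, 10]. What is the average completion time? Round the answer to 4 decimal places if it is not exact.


SJF order (ascending): [8, 10, 13, 14]
Completion times:
  Job 1: burst=8, C=8
  Job 2: burst=10, C=18
  Job 3: burst=13, C=31
  Job 4: burst=14, C=45
Average completion = 102/4 = 25.5

25.5


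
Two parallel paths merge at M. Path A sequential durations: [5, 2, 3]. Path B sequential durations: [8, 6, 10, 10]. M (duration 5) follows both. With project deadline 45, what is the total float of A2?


Forward pass: ES(A2) = sum of predecessors on chain A = 5
EF = ES + duration = 5 + 2 = 7
Backward pass: LF(M) = deadline = 45; LS(M) = 45 - 5 = 40
LF(A2) = LS(M) - sum(successors on chain A) = 40 - 3 = 37
LS = LF - duration = 37 - 2 = 35
Total float = LS - ES = 35 - 5 = 30

30


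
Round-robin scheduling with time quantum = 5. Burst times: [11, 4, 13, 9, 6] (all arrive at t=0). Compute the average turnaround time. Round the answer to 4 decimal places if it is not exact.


Time quantum = 5
Execution trace:
  J1 runs 5 units, time = 5
  J2 runs 4 units, time = 9
  J3 runs 5 units, time = 14
  J4 runs 5 units, time = 19
  J5 runs 5 units, time = 24
  J1 runs 5 units, time = 29
  J3 runs 5 units, time = 34
  J4 runs 4 units, time = 38
  J5 runs 1 units, time = 39
  J1 runs 1 units, time = 40
  J3 runs 3 units, time = 43
Finish times: [40, 9, 43, 38, 39]
Average turnaround = 169/5 = 33.8

33.8


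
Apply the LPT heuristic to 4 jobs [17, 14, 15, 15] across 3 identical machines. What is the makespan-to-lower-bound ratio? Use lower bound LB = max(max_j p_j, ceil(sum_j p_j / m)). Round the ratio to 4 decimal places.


LPT order: [17, 15, 15, 14]
Machine loads after assignment: [17, 29, 15]
LPT makespan = 29
Lower bound = max(max_job, ceil(total/3)) = max(17, 21) = 21
Ratio = 29 / 21 = 1.381

1.381


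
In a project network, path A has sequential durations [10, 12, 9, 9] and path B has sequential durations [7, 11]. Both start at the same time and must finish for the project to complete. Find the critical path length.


Path A total = 10 + 12 + 9 + 9 = 40
Path B total = 7 + 11 = 18
Critical path = longest path = max(40, 18) = 40

40


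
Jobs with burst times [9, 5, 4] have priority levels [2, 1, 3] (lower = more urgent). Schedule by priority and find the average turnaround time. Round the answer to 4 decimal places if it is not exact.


Sort by priority (ascending = highest first):
Order: [(1, 5), (2, 9), (3, 4)]
Completion times:
  Priority 1, burst=5, C=5
  Priority 2, burst=9, C=14
  Priority 3, burst=4, C=18
Average turnaround = 37/3 = 12.3333

12.3333


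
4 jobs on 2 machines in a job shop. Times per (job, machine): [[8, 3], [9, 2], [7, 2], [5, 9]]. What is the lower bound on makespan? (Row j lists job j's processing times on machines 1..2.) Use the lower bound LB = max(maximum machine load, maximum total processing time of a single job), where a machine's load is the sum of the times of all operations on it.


Machine loads:
  Machine 1: 8 + 9 + 7 + 5 = 29
  Machine 2: 3 + 2 + 2 + 9 = 16
Max machine load = 29
Job totals:
  Job 1: 11
  Job 2: 11
  Job 3: 9
  Job 4: 14
Max job total = 14
Lower bound = max(29, 14) = 29

29


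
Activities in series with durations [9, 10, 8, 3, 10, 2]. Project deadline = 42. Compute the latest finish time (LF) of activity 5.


LF(activity 5) = deadline - sum of successor durations
Successors: activities 6 through 6 with durations [2]
Sum of successor durations = 2
LF = 42 - 2 = 40

40


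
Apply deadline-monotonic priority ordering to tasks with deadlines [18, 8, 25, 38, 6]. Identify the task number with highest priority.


Sort tasks by relative deadline (ascending):
  Task 5: deadline = 6
  Task 2: deadline = 8
  Task 1: deadline = 18
  Task 3: deadline = 25
  Task 4: deadline = 38
Priority order (highest first): [5, 2, 1, 3, 4]
Highest priority task = 5

5


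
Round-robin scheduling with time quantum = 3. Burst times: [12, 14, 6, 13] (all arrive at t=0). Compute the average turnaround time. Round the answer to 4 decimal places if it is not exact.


Time quantum = 3
Execution trace:
  J1 runs 3 units, time = 3
  J2 runs 3 units, time = 6
  J3 runs 3 units, time = 9
  J4 runs 3 units, time = 12
  J1 runs 3 units, time = 15
  J2 runs 3 units, time = 18
  J3 runs 3 units, time = 21
  J4 runs 3 units, time = 24
  J1 runs 3 units, time = 27
  J2 runs 3 units, time = 30
  J4 runs 3 units, time = 33
  J1 runs 3 units, time = 36
  J2 runs 3 units, time = 39
  J4 runs 3 units, time = 42
  J2 runs 2 units, time = 44
  J4 runs 1 units, time = 45
Finish times: [36, 44, 21, 45]
Average turnaround = 146/4 = 36.5

36.5


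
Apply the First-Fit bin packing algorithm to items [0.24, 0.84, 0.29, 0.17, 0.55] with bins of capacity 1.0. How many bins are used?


Place items sequentially using First-Fit:
  Item 0.24 -> new Bin 1
  Item 0.84 -> new Bin 2
  Item 0.29 -> Bin 1 (now 0.53)
  Item 0.17 -> Bin 1 (now 0.7)
  Item 0.55 -> new Bin 3
Total bins used = 3

3


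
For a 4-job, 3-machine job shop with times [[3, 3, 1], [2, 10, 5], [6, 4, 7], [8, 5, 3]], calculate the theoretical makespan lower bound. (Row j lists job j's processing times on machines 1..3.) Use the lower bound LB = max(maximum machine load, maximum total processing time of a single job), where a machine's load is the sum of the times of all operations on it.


Machine loads:
  Machine 1: 3 + 2 + 6 + 8 = 19
  Machine 2: 3 + 10 + 4 + 5 = 22
  Machine 3: 1 + 5 + 7 + 3 = 16
Max machine load = 22
Job totals:
  Job 1: 7
  Job 2: 17
  Job 3: 17
  Job 4: 16
Max job total = 17
Lower bound = max(22, 17) = 22

22


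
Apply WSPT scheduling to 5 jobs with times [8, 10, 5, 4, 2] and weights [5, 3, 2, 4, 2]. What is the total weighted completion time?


Compute p/w ratios and sort ascending (WSPT): [(4, 4), (2, 2), (8, 5), (5, 2), (10, 3)]
Compute weighted completion times:
  Job (p=4,w=4): C=4, w*C=4*4=16
  Job (p=2,w=2): C=6, w*C=2*6=12
  Job (p=8,w=5): C=14, w*C=5*14=70
  Job (p=5,w=2): C=19, w*C=2*19=38
  Job (p=10,w=3): C=29, w*C=3*29=87
Total weighted completion time = 223

223


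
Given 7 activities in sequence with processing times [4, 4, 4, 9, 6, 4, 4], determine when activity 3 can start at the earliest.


Activity 3 starts after activities 1 through 2 complete.
Predecessor durations: [4, 4]
ES = 4 + 4 = 8

8


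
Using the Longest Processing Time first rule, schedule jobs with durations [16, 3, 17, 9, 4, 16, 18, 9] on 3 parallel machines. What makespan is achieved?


Sort jobs in decreasing order (LPT): [18, 17, 16, 16, 9, 9, 4, 3]
Assign each job to the least loaded machine:
  Machine 1: jobs [18, 9, 3], load = 30
  Machine 2: jobs [17, 9, 4], load = 30
  Machine 3: jobs [16, 16], load = 32
Makespan = max load = 32

32


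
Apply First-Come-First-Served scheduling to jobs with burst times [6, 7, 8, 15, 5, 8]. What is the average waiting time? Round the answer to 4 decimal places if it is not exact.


FCFS order (as given): [6, 7, 8, 15, 5, 8]
Waiting times:
  Job 1: wait = 0
  Job 2: wait = 6
  Job 3: wait = 13
  Job 4: wait = 21
  Job 5: wait = 36
  Job 6: wait = 41
Sum of waiting times = 117
Average waiting time = 117/6 = 19.5

19.5


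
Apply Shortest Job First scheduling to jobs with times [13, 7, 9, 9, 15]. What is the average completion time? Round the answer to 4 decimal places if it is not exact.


SJF order (ascending): [7, 9, 9, 13, 15]
Completion times:
  Job 1: burst=7, C=7
  Job 2: burst=9, C=16
  Job 3: burst=9, C=25
  Job 4: burst=13, C=38
  Job 5: burst=15, C=53
Average completion = 139/5 = 27.8

27.8


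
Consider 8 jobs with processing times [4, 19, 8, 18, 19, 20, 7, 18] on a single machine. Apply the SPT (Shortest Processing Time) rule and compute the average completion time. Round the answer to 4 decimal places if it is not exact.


Sort jobs by processing time (SPT order): [4, 7, 8, 18, 18, 19, 19, 20]
Compute completion times sequentially:
  Job 1: processing = 4, completes at 4
  Job 2: processing = 7, completes at 11
  Job 3: processing = 8, completes at 19
  Job 4: processing = 18, completes at 37
  Job 5: processing = 18, completes at 55
  Job 6: processing = 19, completes at 74
  Job 7: processing = 19, completes at 93
  Job 8: processing = 20, completes at 113
Sum of completion times = 406
Average completion time = 406/8 = 50.75

50.75


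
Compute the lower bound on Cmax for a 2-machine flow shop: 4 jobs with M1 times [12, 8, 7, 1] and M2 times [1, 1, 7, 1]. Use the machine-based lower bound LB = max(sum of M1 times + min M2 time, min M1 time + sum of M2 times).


LB1 = sum(M1 times) + min(M2 times) = 28 + 1 = 29
LB2 = min(M1 times) + sum(M2 times) = 1 + 10 = 11
Lower bound = max(LB1, LB2) = max(29, 11) = 29

29


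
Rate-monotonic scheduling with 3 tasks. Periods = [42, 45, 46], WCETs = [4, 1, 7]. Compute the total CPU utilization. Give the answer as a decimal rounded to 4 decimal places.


Compute individual utilizations (exact fractions):
  Task 1: C/T = 4/42 = 2/21 (approx. 0.0952)
  Task 2: C/T = 1/45 (approx. 0.0222)
  Task 3: C/T = 7/46 (approx. 0.1522)
Total utilization U = 2/21 + 1/45 + 7/46 = 3907/14490
Rounded to 4 decimal places: U = 0.2696
RM (Liu & Layland) bound for 3 tasks = 0.779763; compare with U = 3907/14490 (approx. 0.269634)
U <= bound, so schedulable by RM sufficient condition.

0.2696


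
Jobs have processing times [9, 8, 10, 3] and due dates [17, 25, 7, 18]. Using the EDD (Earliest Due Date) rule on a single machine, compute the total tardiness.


Sort by due date (EDD order): [(10, 7), (9, 17), (3, 18), (8, 25)]
Compute completion times and tardiness:
  Job 1: p=10, d=7, C=10, tardiness=max(0,10-7)=3
  Job 2: p=9, d=17, C=19, tardiness=max(0,19-17)=2
  Job 3: p=3, d=18, C=22, tardiness=max(0,22-18)=4
  Job 4: p=8, d=25, C=30, tardiness=max(0,30-25)=5
Total tardiness = 14

14


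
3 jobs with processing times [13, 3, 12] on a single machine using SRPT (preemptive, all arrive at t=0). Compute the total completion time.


Since all jobs arrive at t=0, SRPT equals SPT ordering.
SPT order: [3, 12, 13]
Completion times:
  Job 1: p=3, C=3
  Job 2: p=12, C=15
  Job 3: p=13, C=28
Total completion time = 3 + 15 + 28 = 46

46


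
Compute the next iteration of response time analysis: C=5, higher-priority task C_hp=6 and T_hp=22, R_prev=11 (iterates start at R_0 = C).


R_next = C + ceil(R_prev / T_hp) * C_hp
ceil(11 / 22) = ceil(0.5) = 1
Interference = 1 * 6 = 6
R_next = 5 + 6 = 11
R_next = R_prev, so the iteration has converged (response time = 11).

11


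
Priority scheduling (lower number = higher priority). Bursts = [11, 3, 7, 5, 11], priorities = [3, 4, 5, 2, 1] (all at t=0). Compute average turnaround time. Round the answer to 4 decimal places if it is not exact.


Sort by priority (ascending = highest first):
Order: [(1, 11), (2, 5), (3, 11), (4, 3), (5, 7)]
Completion times:
  Priority 1, burst=11, C=11
  Priority 2, burst=5, C=16
  Priority 3, burst=11, C=27
  Priority 4, burst=3, C=30
  Priority 5, burst=7, C=37
Average turnaround = 121/5 = 24.2

24.2


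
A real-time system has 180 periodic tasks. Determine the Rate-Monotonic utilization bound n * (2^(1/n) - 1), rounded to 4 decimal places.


Compute 2^(1/180) = 1.0038582416
Subtract 1: 1.0038582416 - 1 = 0.0038582416
Multiply by n: 180 * 0.0038582416 = 0.6944834880
Round to 4 dp: 0.6945

0.6945


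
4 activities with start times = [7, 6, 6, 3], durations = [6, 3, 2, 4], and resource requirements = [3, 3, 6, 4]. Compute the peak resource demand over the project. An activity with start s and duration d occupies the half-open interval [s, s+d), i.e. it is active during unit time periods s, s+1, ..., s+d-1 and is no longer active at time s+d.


Each activity i is active on [start_i, start_i + duration_i).
Compute total resource usage per time slot:
  t=0: active resources = [], total = 0
  t=1: active resources = [], total = 0
  t=2: active resources = [], total = 0
  t=3: active resources = [4], total = 4
  t=4: active resources = [4], total = 4
  t=5: active resources = [4], total = 4
  t=6: active resources = [3, 6, 4], total = 13
  t=7: active resources = [3, 3, 6], total = 12
  t=8: active resources = [3, 3], total = 6
  t=9: active resources = [3], total = 3
  t=10: active resources = [3], total = 3
  t=11: active resources = [3], total = 3
  t=12: active resources = [3], total = 3
Peak resource demand = 13

13


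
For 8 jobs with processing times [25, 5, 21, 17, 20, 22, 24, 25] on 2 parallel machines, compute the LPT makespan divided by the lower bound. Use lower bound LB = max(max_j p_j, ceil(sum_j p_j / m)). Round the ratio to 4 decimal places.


LPT order: [25, 25, 24, 22, 21, 20, 17, 5]
Machine loads after assignment: [74, 85]
LPT makespan = 85
Lower bound = max(max_job, ceil(total/2)) = max(25, 80) = 80
Ratio = 85 / 80 = 1.0625

1.0625


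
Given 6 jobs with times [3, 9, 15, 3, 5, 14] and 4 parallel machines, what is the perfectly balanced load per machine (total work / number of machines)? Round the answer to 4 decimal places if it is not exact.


Total processing time = 3 + 9 + 15 + 3 + 5 + 14 = 49
Number of machines = 4
Ideal balanced load = 49 / 4 = 12.25

12.25


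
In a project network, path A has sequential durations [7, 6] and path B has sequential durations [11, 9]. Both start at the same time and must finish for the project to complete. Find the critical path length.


Path A total = 7 + 6 = 13
Path B total = 11 + 9 = 20
Critical path = longest path = max(13, 20) = 20

20


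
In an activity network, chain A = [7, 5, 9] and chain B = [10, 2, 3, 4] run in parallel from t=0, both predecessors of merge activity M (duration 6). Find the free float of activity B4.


ES(B4) = sum of predecessors on chain B = 15
EF(B4) = ES + duration = 15 + 4 = 19
Successor of B4 is M. ES(M) = max(sum(A), sum(B)) = max(21, 19) = 21
Free float = ES(successor) - EF(current) = 21 - 19 = 2

2


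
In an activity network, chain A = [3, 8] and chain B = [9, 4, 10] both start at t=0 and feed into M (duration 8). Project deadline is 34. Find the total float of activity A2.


Forward pass: ES(A2) = sum of predecessors on chain A = 3
EF = ES + duration = 3 + 8 = 11
Backward pass: LF(M) = deadline = 34; LS(M) = 34 - 8 = 26
LF(A2) = LS(M) - sum(successors on chain A) = 26 - 0 = 26
LS = LF - duration = 26 - 8 = 18
Total float = LS - ES = 18 - 3 = 15

15


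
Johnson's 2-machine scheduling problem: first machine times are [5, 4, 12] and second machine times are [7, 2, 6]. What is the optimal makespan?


Apply Johnson's rule:
  Group 1 (a <= b): [(1, 5, 7)]
  Group 2 (a > b): [(3, 12, 6), (2, 4, 2)]
Optimal job order: [1, 3, 2]
Schedule:
  Job 1: M1 done at 5, M2 done at 12
  Job 3: M1 done at 17, M2 done at 23
  Job 2: M1 done at 21, M2 done at 25
Makespan = 25

25


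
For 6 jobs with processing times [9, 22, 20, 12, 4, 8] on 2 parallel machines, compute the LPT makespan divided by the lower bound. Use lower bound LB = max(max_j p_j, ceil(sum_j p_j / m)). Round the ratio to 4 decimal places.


LPT order: [22, 20, 12, 9, 8, 4]
Machine loads after assignment: [39, 36]
LPT makespan = 39
Lower bound = max(max_job, ceil(total/2)) = max(22, 38) = 38
Ratio = 39 / 38 = 1.0263

1.0263


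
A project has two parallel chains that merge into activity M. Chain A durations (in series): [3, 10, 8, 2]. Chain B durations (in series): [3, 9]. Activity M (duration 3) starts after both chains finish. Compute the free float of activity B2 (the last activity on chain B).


ES(B2) = sum of predecessors on chain B = 3
EF(B2) = ES + duration = 3 + 9 = 12
Successor of B2 is M. ES(M) = max(sum(A), sum(B)) = max(23, 12) = 23
Free float = ES(successor) - EF(current) = 23 - 12 = 11

11
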